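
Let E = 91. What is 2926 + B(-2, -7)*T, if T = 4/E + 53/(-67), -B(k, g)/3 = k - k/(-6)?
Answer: 2543991/871 ≈ 2920.8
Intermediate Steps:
B(k, g) = -7*k/2 (B(k, g) = -3*(k - k/(-6)) = -3*(k - k*(-1)/6) = -3*(k - (-1)*k/6) = -3*(k + k/6) = -7*k/2)
T = -4555/6097 (T = 4/91 + 53/(-67) = 4*(1/91) + 53*(-1/67) = 4/91 - 53/67 = -4555/6097 ≈ -0.74709)
2926 + B(-2, -7)*T = 2926 - 7/2*(-2)*(-4555/6097) = 2926 + 7*(-4555/6097) = 2926 - 4555/871 = 2543991/871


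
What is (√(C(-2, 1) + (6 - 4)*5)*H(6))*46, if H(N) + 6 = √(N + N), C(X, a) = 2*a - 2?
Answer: 92*√10*(-3 + √3) ≈ -368.88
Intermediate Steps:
C(X, a) = -2 + 2*a
H(N) = -6 + √2*√N (H(N) = -6 + √(N + N) = -6 + √(2*N) = -6 + √2*√N)
(√(C(-2, 1) + (6 - 4)*5)*H(6))*46 = (√((-2 + 2*1) + (6 - 4)*5)*(-6 + √2*√6))*46 = (√((-2 + 2) + 2*5)*(-6 + 2*√3))*46 = (√(0 + 10)*(-6 + 2*√3))*46 = (√10*(-6 + 2*√3))*46 = 46*√10*(-6 + 2*√3)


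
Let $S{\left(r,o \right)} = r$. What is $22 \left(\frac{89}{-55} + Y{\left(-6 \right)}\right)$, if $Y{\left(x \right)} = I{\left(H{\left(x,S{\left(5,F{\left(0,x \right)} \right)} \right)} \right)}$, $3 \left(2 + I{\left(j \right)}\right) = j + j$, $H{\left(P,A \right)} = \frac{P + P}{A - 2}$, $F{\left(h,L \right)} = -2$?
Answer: $- \frac{2074}{15} \approx -138.27$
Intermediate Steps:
$H{\left(P,A \right)} = \frac{2 P}{-2 + A}$
$I{\left(j \right)} = -2 + \frac{2 j}{3}$ ($I{\left(j \right)} = -2 + \frac{j + j}{3} = -2 + \frac{2 j}{3}$)
$Y{\left(x \right)} = -2 + \frac{4 x}{9}$ ($Y{\left(x \right)} = -2 + \frac{2 \frac{2 x}{-2 + 5}}{3} = -2 + \frac{2 \frac{2 x}{3}}{3} = -2 + \frac{4 x}{9}$)
$22 \left(\frac{89}{-55} + Y{\left(-6 \right)}\right) = 22 \left(\frac{89}{-55} + \left(-2 + \frac{4}{9} \left(-6\right)\right)\right) = 22 \left(89 \left(- \frac{1}{55}\right) - \frac{14}{3}\right) = 22 \left(- \frac{89}{55} - \frac{14}{3}\right) = 22 \left(- \frac{1037}{165}\right) = - \frac{2074}{15}$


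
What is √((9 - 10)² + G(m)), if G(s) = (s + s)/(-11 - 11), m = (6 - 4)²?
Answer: √77/11 ≈ 0.79772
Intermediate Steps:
m = 4 (m = 2² = 4)
G(s) = -s/11 (G(s) = (2*s)/(-22) = (2*s)*(-1/22) = -s/11)
√((9 - 10)² + G(m)) = √((9 - 10)² - 1/11*4) = √((-1)² - 4/11) = √(1 - 4/11) = √(7/11) = √77/11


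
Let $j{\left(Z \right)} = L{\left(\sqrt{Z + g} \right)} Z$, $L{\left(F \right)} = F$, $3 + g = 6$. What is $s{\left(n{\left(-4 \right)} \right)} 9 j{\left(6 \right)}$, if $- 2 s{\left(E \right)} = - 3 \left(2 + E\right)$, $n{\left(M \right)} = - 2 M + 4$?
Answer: $3402$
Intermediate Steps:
$g = 3$ ($g = -3 + 6 = 3$)
$n{\left(M \right)} = 4 - 2 M$
$s{\left(E \right)} = 3 + \frac{3 E}{2}$ ($s{\left(E \right)} = - \frac{\left(-3\right) \left(2 + E\right)}{2} = - \frac{-6 - 3 E}{2} = 3 + \frac{3 E}{2}$)
$j{\left(Z \right)} = Z \sqrt{3 + Z}$ ($j{\left(Z \right)} = \sqrt{Z + 3} Z = \sqrt{3 + Z} Z = Z \sqrt{3 + Z}$)
$s{\left(n{\left(-4 \right)} \right)} 9 j{\left(6 \right)} = \left(3 + \frac{3 \left(4 - -8\right)}{2}\right) 9 \cdot 6 \sqrt{3 + 6} = \left(3 + \frac{3 \left(4 + 8\right)}{2}\right) 9 \cdot 6 \sqrt{9} = \left(3 + \frac{3}{2} \cdot 12\right) 9 \cdot 6 \cdot 3 = \left(3 + 18\right) 9 \cdot 18 = 21 \cdot 9 \cdot 18 = 189 \cdot 18 = 3402$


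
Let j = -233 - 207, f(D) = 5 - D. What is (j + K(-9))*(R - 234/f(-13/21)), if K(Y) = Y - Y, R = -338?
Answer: 9855560/59 ≈ 1.6704e+5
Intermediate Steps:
K(Y) = 0
j = -440
(j + K(-9))*(R - 234/f(-13/21)) = (-440 + 0)*(-338 - 234/(5 - (-13)/21)) = -440*(-338 - 234/(5 - (-13)/21)) = -440*(-338 - 234/(5 - 1*(-13/21))) = -440*(-338 - 234/(5 + 13/21)) = -440*(-338 - 234/118/21) = -440*(-338 - 234*21/118) = -440*(-338 - 2457/59) = -440*(-22399/59) = 9855560/59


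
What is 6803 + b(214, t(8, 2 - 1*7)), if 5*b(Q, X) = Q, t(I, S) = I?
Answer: 34229/5 ≈ 6845.8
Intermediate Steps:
b(Q, X) = Q/5
6803 + b(214, t(8, 2 - 1*7)) = 6803 + (⅕)*214 = 6803 + 214/5 = 34229/5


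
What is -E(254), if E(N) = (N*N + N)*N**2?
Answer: -4178701320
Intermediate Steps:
E(N) = N**2*(N + N**2) (E(N) = (N**2 + N)*N**2 = (N + N**2)*N**2 = N**2*(N + N**2))
-E(254) = -254**3*(1 + 254) = -16387064*255 = -1*4178701320 = -4178701320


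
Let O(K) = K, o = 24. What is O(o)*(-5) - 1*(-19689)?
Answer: 19569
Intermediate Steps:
O(o)*(-5) - 1*(-19689) = 24*(-5) - 1*(-19689) = -120 + 19689 = 19569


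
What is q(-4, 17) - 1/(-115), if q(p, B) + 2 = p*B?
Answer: -8049/115 ≈ -69.991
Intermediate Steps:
q(p, B) = -2 + B*p (q(p, B) = -2 + p*B = -2 + B*p)
q(-4, 17) - 1/(-115) = (-2 + 17*(-4)) - 1/(-115) = (-2 - 68) - 1*(-1/115) = -70 + 1/115 = -8049/115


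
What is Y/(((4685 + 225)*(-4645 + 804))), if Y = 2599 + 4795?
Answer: -3697/9429655 ≈ -0.00039206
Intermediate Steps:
Y = 7394
Y/(((4685 + 225)*(-4645 + 804))) = 7394/(((4685 + 225)*(-4645 + 804))) = 7394/((4910*(-3841))) = 7394/(-18859310) = 7394*(-1/18859310) = -3697/9429655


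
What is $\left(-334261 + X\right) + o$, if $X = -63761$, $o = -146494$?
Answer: $-544516$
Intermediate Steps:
$\left(-334261 + X\right) + o = \left(-334261 - 63761\right) - 146494 = -398022 - 146494 = -544516$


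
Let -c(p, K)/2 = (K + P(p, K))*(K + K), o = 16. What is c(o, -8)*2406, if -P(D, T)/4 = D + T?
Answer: -3079680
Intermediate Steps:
P(D, T) = -4*D - 4*T (P(D, T) = -4*(D + T) = -4*D - 4*T)
c(p, K) = -4*K*(-4*p - 3*K) (c(p, K) = -2*(K + (-4*p - 4*K))*(K + K) = -2*(K + (-4*K - 4*p))*2*K = -2*(-4*p - 3*K)*2*K = -4*K*(-4*p - 3*K))
c(o, -8)*2406 = (4*(-8)*(3*(-8) + 4*16))*2406 = (4*(-8)*(-24 + 64))*2406 = (4*(-8)*40)*2406 = -1280*2406 = -3079680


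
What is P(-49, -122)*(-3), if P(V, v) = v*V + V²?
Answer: -25137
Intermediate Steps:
P(V, v) = V² + V*v (P(V, v) = V*v + V² = V² + V*v)
P(-49, -122)*(-3) = -49*(-49 - 122)*(-3) = -49*(-171)*(-3) = 8379*(-3) = -25137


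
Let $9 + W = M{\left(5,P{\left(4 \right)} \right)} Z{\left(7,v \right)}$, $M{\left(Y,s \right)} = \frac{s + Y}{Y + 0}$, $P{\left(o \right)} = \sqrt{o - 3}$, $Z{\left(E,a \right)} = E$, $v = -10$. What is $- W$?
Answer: $\frac{3}{5} \approx 0.6$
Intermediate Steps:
$P{\left(o \right)} = \sqrt{-3 + o}$
$M{\left(Y,s \right)} = \frac{Y + s}{Y}$
$W = - \frac{3}{5}$ ($W = -9 + \frac{5 + \sqrt{-3 + 4}}{5} \cdot 7 = -9 + \frac{5 + \sqrt{1}}{5} \cdot 7 = -9 + \frac{5 + 1}{5} \cdot 7 = -9 + \frac{1}{5} \cdot 6 \cdot 7 = -9 + \frac{6}{5} \cdot 7 = -9 + \frac{42}{5} = - \frac{3}{5} \approx -0.6$)
$- W = \left(-1\right) \left(- \frac{3}{5}\right) = \frac{3}{5}$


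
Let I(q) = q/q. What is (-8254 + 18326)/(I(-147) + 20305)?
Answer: 5036/10153 ≈ 0.49601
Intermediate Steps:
I(q) = 1
(-8254 + 18326)/(I(-147) + 20305) = (-8254 + 18326)/(1 + 20305) = 10072/20306 = 10072*(1/20306) = 5036/10153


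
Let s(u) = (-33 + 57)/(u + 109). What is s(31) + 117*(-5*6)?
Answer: -122844/35 ≈ -3509.8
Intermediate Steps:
s(u) = 24/(109 + u)
s(31) + 117*(-5*6) = 24/(109 + 31) + 117*(-5*6) = 24/140 + 117*(-30) = 24*(1/140) - 3510 = 6/35 - 3510 = -122844/35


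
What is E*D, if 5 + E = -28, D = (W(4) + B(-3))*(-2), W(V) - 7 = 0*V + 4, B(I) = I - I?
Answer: 726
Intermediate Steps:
B(I) = 0
W(V) = 11 (W(V) = 7 + (0*V + 4) = 7 + (0 + 4) = 7 + 4 = 11)
D = -22 (D = (11 + 0)*(-2) = 11*(-2) = -22)
E = -33 (E = -5 - 28 = -33)
E*D = -33*(-22) = 726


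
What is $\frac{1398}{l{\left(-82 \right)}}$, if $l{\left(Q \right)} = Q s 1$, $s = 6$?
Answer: $- \frac{233}{82} \approx -2.8415$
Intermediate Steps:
$l{\left(Q \right)} = 6 Q$ ($l{\left(Q \right)} = Q 6 \cdot 1 = 6 Q 1 = 6 Q$)
$\frac{1398}{l{\left(-82 \right)}} = \frac{1398}{6 \left(-82\right)} = \frac{1398}{-492} = 1398 \left(- \frac{1}{492}\right) = - \frac{233}{82}$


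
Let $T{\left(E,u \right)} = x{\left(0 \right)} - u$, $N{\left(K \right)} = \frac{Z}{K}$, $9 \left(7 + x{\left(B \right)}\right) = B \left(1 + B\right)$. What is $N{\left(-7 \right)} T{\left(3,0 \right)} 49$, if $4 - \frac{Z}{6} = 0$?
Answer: $1176$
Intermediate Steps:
$Z = 24$ ($Z = 24 - 0 = 24 + 0 = 24$)
$x{\left(B \right)} = -7 + \frac{B \left(1 + B\right)}{9}$
$N{\left(K \right)} = \frac{24}{K}$
$T{\left(E,u \right)} = -7 - u$ ($T{\left(E,u \right)} = \left(-7 + \frac{1}{9} \cdot 0 + \frac{0^{2}}{9}\right) - u = \left(-7 + 0 + \frac{1}{9} \cdot 0\right) - u = \left(-7 + 0 + 0\right) - u = -7 - u$)
$N{\left(-7 \right)} T{\left(3,0 \right)} 49 = \frac{24}{-7} \left(-7 - 0\right) 49 = 24 \left(- \frac{1}{7}\right) \left(-7 + 0\right) 49 = \left(- \frac{24}{7}\right) \left(-7\right) 49 = 24 \cdot 49 = 1176$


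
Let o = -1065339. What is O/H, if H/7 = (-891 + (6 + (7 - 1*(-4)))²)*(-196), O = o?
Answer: -1065339/825944 ≈ -1.2898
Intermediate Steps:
O = -1065339
H = 825944 (H = 7*((-891 + (6 + (7 - 1*(-4)))²)*(-196)) = 7*((-891 + (6 + (7 + 4))²)*(-196)) = 7*((-891 + (6 + 11)²)*(-196)) = 7*((-891 + 17²)*(-196)) = 7*((-891 + 289)*(-196)) = 7*(-602*(-196)) = 7*117992 = 825944)
O/H = -1065339/825944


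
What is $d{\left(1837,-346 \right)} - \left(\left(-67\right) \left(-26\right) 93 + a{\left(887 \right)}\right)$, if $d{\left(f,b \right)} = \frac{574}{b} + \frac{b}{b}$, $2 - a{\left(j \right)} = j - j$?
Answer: $- \frac{28027498}{173} \approx -1.6201 \cdot 10^{5}$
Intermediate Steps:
$a{\left(j \right)} = 2$ ($a{\left(j \right)} = 2 - \left(j - j\right) = 2 - 0 = 2 + 0 = 2$)
$d{\left(f,b \right)} = 1 + \frac{574}{b}$ ($d{\left(f,b \right)} = \frac{574}{b} + 1 = 1 + \frac{574}{b}$)
$d{\left(1837,-346 \right)} - \left(\left(-67\right) \left(-26\right) 93 + a{\left(887 \right)}\right) = \frac{574 - 346}{-346} - \left(\left(-67\right) \left(-26\right) 93 + 2\right) = \left(- \frac{1}{346}\right) 228 - \left(1742 \cdot 93 + 2\right) = - \frac{114}{173} - \left(162006 + 2\right) = - \frac{114}{173} - 162008 = - \frac{28027498}{173}$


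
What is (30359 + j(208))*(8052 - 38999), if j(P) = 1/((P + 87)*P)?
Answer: -57648945574227/61360 ≈ -9.3952e+8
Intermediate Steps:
j(P) = 1/(P*(87 + P)) (j(P) = 1/((87 + P)*P) = 1/(P*(87 + P)))
(30359 + j(208))*(8052 - 38999) = (30359 + 1/(208*(87 + 208)))*(8052 - 38999) = (30359 + (1/208)/295)*(-30947) = (30359 + (1/208)*(1/295))*(-30947) = (30359 + 1/61360)*(-30947) = (1862828241/61360)*(-30947) = -57648945574227/61360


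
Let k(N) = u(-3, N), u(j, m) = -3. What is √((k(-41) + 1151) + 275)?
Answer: √1423 ≈ 37.723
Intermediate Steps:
k(N) = -3
√((k(-41) + 1151) + 275) = √((-3 + 1151) + 275) = √(1148 + 275) = √1423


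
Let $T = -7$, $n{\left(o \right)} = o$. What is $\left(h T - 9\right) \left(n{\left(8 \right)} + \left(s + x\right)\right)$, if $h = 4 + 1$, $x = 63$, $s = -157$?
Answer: $3784$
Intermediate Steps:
$h = 5$
$\left(h T - 9\right) \left(n{\left(8 \right)} + \left(s + x\right)\right) = \left(5 \left(-7\right) - 9\right) \left(8 + \left(-157 + 63\right)\right) = \left(-35 - 9\right) \left(8 - 94\right) = \left(-44\right) \left(-86\right) = 3784$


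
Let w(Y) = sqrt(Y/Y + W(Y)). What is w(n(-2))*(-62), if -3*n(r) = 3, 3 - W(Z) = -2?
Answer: -62*sqrt(6) ≈ -151.87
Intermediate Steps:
W(Z) = 5 (W(Z) = 3 - 1*(-2) = 3 + 2 = 5)
n(r) = -1 (n(r) = -1/3*3 = -1)
w(Y) = sqrt(6) (w(Y) = sqrt(Y/Y + 5) = sqrt(1 + 5) = sqrt(6))
w(n(-2))*(-62) = sqrt(6)*(-62) = -62*sqrt(6)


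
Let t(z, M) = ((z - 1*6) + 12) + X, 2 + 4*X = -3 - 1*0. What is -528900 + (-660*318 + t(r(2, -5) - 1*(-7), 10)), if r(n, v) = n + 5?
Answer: -2955045/4 ≈ -7.3876e+5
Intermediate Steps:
X = -5/4 (X = -½ + (-3 - 1*0)/4 = -½ + (-3 + 0)/4 = -½ + (¼)*(-3) = -½ - ¾ = -5/4 ≈ -1.2500)
r(n, v) = 5 + n
t(z, M) = 19/4 + z (t(z, M) = ((z - 1*6) + 12) - 5/4 = ((z - 6) + 12) - 5/4 = ((-6 + z) + 12) - 5/4 = (6 + z) - 5/4 = 19/4 + z)
-528900 + (-660*318 + t(r(2, -5) - 1*(-7), 10)) = -528900 + (-660*318 + (19/4 + ((5 + 2) - 1*(-7)))) = -528900 + (-209880 + (19/4 + (7 + 7))) = -528900 + (-209880 + (19/4 + 14)) = -528900 + (-209880 + 75/4) = -528900 - 839445/4 = -2955045/4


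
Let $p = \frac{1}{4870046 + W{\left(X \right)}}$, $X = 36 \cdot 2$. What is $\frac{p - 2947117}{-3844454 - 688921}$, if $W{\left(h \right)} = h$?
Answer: $\frac{2870561509961}{4415614237650} \approx 0.65009$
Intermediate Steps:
$X = 72$
$p = \frac{1}{4870118}$ ($p = \frac{1}{4870046 + 72} = \frac{1}{4870118} \approx 2.0533 \cdot 10^{-7}$)
$\frac{p - 2947117}{-3844454 - 688921} = \frac{\frac{1}{4870118} - 2947117}{-3844454 - 688921} = - \frac{14352807549805}{4870118 \left(-4533375\right)} = \left(- \frac{14352807549805}{4870118}\right) \left(- \frac{1}{4533375}\right) = \frac{2870561509961}{4415614237650}$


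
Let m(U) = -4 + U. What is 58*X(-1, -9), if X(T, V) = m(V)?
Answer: -754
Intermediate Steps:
X(T, V) = -4 + V
58*X(-1, -9) = 58*(-4 - 9) = 58*(-13) = -754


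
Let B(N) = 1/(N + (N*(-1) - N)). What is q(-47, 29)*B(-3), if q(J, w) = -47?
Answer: -47/3 ≈ -15.667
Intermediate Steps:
B(N) = -1/N (B(N) = 1/(N + (-N - N)) = 1/(N - 2*N) = 1/(-N) = -1/N)
q(-47, 29)*B(-3) = -(-47)/(-3) = -(-47)*(-1)/3 = -47*1/3 = -47/3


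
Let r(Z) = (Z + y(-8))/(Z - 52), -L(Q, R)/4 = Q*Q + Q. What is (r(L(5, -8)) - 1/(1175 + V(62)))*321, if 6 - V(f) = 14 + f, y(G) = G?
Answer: 11336757/47515 ≈ 238.59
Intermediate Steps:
L(Q, R) = -4*Q - 4*Q² (L(Q, R) = -4*(Q*Q + Q) = -4*(Q² + Q) = -4*(Q + Q²) = -4*Q - 4*Q²)
V(f) = -8 - f (V(f) = 6 - (14 + f) = 6 + (-14 - f) = -8 - f)
r(Z) = (-8 + Z)/(-52 + Z) (r(Z) = (Z - 8)/(Z - 52) = (-8 + Z)/(-52 + Z))
(r(L(5, -8)) - 1/(1175 + V(62)))*321 = ((-8 - 4*5*(1 + 5))/(-52 - 4*5*(1 + 5)) - 1/(1175 + (-8 - 1*62)))*321 = ((-8 - 4*5*6)/(-52 - 4*5*6) - 1/(1175 + (-8 - 62)))*321 = ((-8 - 120)/(-52 - 120) - 1/(1175 - 70))*321 = (-128/(-172) - 1/1105)*321 = (-1/172*(-128) - 1*1/1105)*321 = (32/43 - 1/1105)*321 = (35317/47515)*321 = 11336757/47515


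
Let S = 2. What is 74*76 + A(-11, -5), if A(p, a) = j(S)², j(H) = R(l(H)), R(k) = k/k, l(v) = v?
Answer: 5625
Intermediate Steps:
R(k) = 1
j(H) = 1
A(p, a) = 1 (A(p, a) = 1² = 1)
74*76 + A(-11, -5) = 74*76 + 1 = 5624 + 1 = 5625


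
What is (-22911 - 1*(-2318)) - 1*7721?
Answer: -28314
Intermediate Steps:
(-22911 - 1*(-2318)) - 1*7721 = (-22911 + 2318) - 7721 = -20593 - 7721 = -28314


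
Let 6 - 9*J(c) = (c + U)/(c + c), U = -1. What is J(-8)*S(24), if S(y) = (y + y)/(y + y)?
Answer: 29/48 ≈ 0.60417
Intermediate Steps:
S(y) = 1 (S(y) = (2*y)/((2*y)) = (2*y)*(1/(2*y)) = 1)
J(c) = ⅔ - (-1 + c)/(18*c) (J(c) = ⅔ - (c - 1)/(9*(c + c)) = ⅔ - (-1 + c)/(9*(2*c)) = ⅔ - (-1 + c)*1/(2*c)/9 = ⅔ - (-1 + c)/(18*c))
J(-8)*S(24) = ((1/18)*(1 + 11*(-8))/(-8))*1 = ((1/18)*(-⅛)*(1 - 88))*1 = ((1/18)*(-⅛)*(-87))*1 = (29/48)*1 = 29/48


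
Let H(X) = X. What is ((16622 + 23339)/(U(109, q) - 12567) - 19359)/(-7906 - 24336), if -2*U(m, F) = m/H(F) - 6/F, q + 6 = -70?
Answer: 36983332151/61584831602 ≈ 0.60053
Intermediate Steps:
q = -76 (q = -6 - 70 = -76)
U(m, F) = 3/F - m/(2*F) (U(m, F) = -(m/F - 6/F)/2 = -(-6/F + m/F)/2 = 3/F - m/(2*F))
((16622 + 23339)/(U(109, q) - 12567) - 19359)/(-7906 - 24336) = ((16622 + 23339)/((1/2)*(6 - 1*109)/(-76) - 12567) - 19359)/(-7906 - 24336) = (39961/((1/2)*(-1/76)*(6 - 109) - 12567) - 19359)/(-32242) = (39961/((1/2)*(-1/76)*(-103) - 12567) - 19359)*(-1/32242) = (39961/(103/152 - 12567) - 19359)*(-1/32242) = (39961/(-1910081/152) - 19359)*(-1/32242) = (39961*(-152/1910081) - 19359)*(-1/32242) = (-6074072/1910081 - 19359)*(-1/32242) = -36983332151/1910081*(-1/32242) = 36983332151/61584831602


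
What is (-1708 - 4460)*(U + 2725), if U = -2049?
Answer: -4169568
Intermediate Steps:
(-1708 - 4460)*(U + 2725) = (-1708 - 4460)*(-2049 + 2725) = -6168*676 = -4169568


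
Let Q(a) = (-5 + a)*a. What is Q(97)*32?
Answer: 285568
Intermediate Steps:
Q(a) = a*(-5 + a)
Q(97)*32 = (97*(-5 + 97))*32 = (97*92)*32 = 8924*32 = 285568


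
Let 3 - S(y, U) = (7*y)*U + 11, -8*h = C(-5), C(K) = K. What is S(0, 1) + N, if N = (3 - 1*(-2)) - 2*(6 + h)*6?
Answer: -165/2 ≈ -82.500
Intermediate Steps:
h = 5/8 (h = -1/8*(-5) = 5/8 ≈ 0.62500)
S(y, U) = -8 - 7*U*y (S(y, U) = 3 - ((7*y)*U + 11) = 3 - (7*U*y + 11) = 3 - (11 + 7*U*y) = 3 + (-11 - 7*U*y) = -8 - 7*U*y)
N = -149/2 (N = (3 - 1*(-2)) - 2*(6 + 5/8)*6 = (3 + 2) - 2*53/8*6 = 5 - 53/4*6 = 5 - 159/2 = -149/2 ≈ -74.500)
S(0, 1) + N = (-8 - 7*1*0) - 149/2 = (-8 + 0) - 149/2 = -8 - 149/2 = -165/2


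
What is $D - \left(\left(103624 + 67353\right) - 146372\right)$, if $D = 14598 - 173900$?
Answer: $-183907$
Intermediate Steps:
$D = -159302$ ($D = 14598 - 173900 = -159302$)
$D - \left(\left(103624 + 67353\right) - 146372\right) = -159302 - \left(\left(103624 + 67353\right) - 146372\right) = -159302 - \left(170977 - 146372\right) = -159302 - 24605 = -183907$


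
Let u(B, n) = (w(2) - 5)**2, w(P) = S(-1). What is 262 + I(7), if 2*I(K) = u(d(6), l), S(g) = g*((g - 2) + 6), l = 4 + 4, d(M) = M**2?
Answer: 294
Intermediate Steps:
l = 8
S(g) = g*(4 + g) (S(g) = g*((-2 + g) + 6) = g*(4 + g))
w(P) = -3 (w(P) = -(4 - 1) = -1*3 = -3)
u(B, n) = 64 (u(B, n) = (-3 - 5)**2 = (-8)**2 = 64)
I(K) = 32 (I(K) = (1/2)*64 = 32)
262 + I(7) = 262 + 32 = 294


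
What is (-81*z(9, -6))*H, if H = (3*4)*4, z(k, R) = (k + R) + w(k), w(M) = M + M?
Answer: -81648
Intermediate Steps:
w(M) = 2*M
z(k, R) = R + 3*k (z(k, R) = (k + R) + 2*k = (R + k) + 2*k = R + 3*k)
H = 48 (H = 12*4 = 48)
(-81*z(9, -6))*H = -81*(-6 + 3*9)*48 = -81*(-6 + 27)*48 = -81*21*48 = -1701*48 = -81648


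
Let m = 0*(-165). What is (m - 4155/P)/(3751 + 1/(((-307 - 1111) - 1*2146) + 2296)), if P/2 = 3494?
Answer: -1317135/8309198449 ≈ -0.00015852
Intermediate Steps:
P = 6988 (P = 2*3494 = 6988)
m = 0
(m - 4155/P)/(3751 + 1/(((-307 - 1111) - 1*2146) + 2296)) = (0 - 4155/6988)/(3751 + 1/(((-307 - 1111) - 1*2146) + 2296)) = (0 - 4155*1/6988)/(3751 + 1/((-1418 - 2146) + 2296)) = (0 - 4155/6988)/(3751 + 1/(-3564 + 2296)) = -4155/(6988*(3751 + 1/(-1268))) = -4155/(6988*(3751 - 1/1268)) = -4155/(6988*4756267/1268) = -4155/6988*1268/4756267 = -1317135/8309198449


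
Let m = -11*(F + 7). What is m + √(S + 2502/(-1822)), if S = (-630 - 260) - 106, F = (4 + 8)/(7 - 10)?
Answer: -33 + 7*I*√16892673/911 ≈ -33.0 + 31.581*I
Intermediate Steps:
F = -4 (F = 12/(-3) = 12*(-⅓) = -4)
S = -996 (S = -890 - 106 = -996)
m = -33 (m = -11*(-4 + 7) = -11*3 = -33)
m + √(S + 2502/(-1822)) = -33 + √(-996 + 2502/(-1822)) = -33 + √(-996 + 2502*(-1/1822)) = -33 + √(-996 - 1251/911) = -33 + √(-908607/911) = -33 + 7*I*√16892673/911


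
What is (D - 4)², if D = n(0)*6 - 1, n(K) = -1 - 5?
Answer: 1681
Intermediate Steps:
n(K) = -6
D = -37 (D = -6*6 - 1 = -36 - 1 = -37)
(D - 4)² = (-37 - 4)² = (-41)² = 1681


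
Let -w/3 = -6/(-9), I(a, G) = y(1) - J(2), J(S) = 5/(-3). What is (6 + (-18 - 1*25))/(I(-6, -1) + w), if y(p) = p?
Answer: -111/2 ≈ -55.500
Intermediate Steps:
J(S) = -5/3 (J(S) = 5*(-⅓) = -5/3)
I(a, G) = 8/3 (I(a, G) = 1 - 1*(-5/3) = 1 + 5/3 = 8/3)
w = -2 (w = -(-18)/(-9) = -(-18)*(-1)/9 = -3*⅔ = -2)
(6 + (-18 - 1*25))/(I(-6, -1) + w) = (6 + (-18 - 1*25))/(8/3 - 2) = (6 + (-18 - 25))/(⅔) = (6 - 43)*(3/2) = -37*3/2 = -111/2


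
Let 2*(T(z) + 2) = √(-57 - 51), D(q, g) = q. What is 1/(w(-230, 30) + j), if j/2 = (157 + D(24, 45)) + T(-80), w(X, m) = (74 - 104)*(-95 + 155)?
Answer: -721/1039736 - 3*I*√3/1039736 ≈ -0.00069345 - 4.9976e-6*I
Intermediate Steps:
w(X, m) = -1800 (w(X, m) = -30*60 = -1800)
T(z) = -2 + 3*I*√3 (T(z) = -2 + √(-57 - 51)/2 = -2 + √(-108)/2 = -2 + (6*I*√3)/2 = -2 + 3*I*√3)
j = 358 + 6*I*√3 (j = 2*((157 + 24) + (-2 + 3*I*√3)) = 2*(181 + (-2 + 3*I*√3)) = 2*(179 + 3*I*√3) = 358 + 6*I*√3 ≈ 358.0 + 10.392*I)
1/(w(-230, 30) + j) = 1/(-1800 + (358 + 6*I*√3)) = 1/(-1442 + 6*I*√3)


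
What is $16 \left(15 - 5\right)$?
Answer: $160$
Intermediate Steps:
$16 \left(15 - 5\right) = 16 \cdot 10 = 160$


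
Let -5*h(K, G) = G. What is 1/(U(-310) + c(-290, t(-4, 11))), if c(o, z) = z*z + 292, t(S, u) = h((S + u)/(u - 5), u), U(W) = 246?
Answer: 25/13571 ≈ 0.0018422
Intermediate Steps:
h(K, G) = -G/5
t(S, u) = -u/5
c(o, z) = 292 + z² (c(o, z) = z² + 292 = 292 + z²)
1/(U(-310) + c(-290, t(-4, 11))) = 1/(246 + (292 + (-⅕*11)²)) = 1/(246 + (292 + (-11/5)²)) = 1/(246 + (292 + 121/25)) = 1/(246 + 7421/25) = 1/(13571/25) = 25/13571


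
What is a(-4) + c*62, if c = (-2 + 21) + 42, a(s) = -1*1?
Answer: 3781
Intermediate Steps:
a(s) = -1
c = 61 (c = 19 + 42 = 61)
a(-4) + c*62 = -1 + 61*62 = -1 + 3782 = 3781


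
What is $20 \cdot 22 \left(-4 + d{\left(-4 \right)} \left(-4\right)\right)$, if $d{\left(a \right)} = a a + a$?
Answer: $-22880$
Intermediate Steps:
$d{\left(a \right)} = a + a^{2}$ ($d{\left(a \right)} = a^{2} + a = a + a^{2}$)
$20 \cdot 22 \left(-4 + d{\left(-4 \right)} \left(-4\right)\right) = 20 \cdot 22 \left(-4 + - 4 \left(1 - 4\right) \left(-4\right)\right) = 440 \left(-4 + \left(-4\right) \left(-3\right) \left(-4\right)\right) = 440 \left(-4 + 12 \left(-4\right)\right) = 440 \left(-4 - 48\right) = 440 \left(-52\right) = -22880$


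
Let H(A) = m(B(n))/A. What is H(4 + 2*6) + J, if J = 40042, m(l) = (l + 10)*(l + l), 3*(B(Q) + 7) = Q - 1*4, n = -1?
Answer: 360365/9 ≈ 40041.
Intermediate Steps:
B(Q) = -25/3 + Q/3 (B(Q) = -7 + (Q - 1*4)/3 = -7 + (Q - 4)/3 = -7 + (-4 + Q)/3 = -7 + (-4/3 + Q/3) = -25/3 + Q/3)
m(l) = 2*l*(10 + l) (m(l) = (10 + l)*(2*l) = 2*l*(10 + l))
H(A) = -208/(9*A) (H(A) = (2*(-25/3 + (⅓)*(-1))*(10 + (-25/3 + (⅓)*(-1))))/A = (2*(-25/3 - ⅓)*(10 + (-25/3 - ⅓)))/A = (2*(-26/3)*(10 - 26/3))/A = (2*(-26/3)*(4/3))/A = -208/(9*A))
H(4 + 2*6) + J = -208/(9*(4 + 2*6)) + 40042 = -208/(9*(4 + 12)) + 40042 = -208/9/16 + 40042 = -208/9*1/16 + 40042 = -13/9 + 40042 = 360365/9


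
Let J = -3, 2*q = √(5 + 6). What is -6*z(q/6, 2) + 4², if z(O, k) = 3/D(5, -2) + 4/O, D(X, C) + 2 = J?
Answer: 98/5 - 288*√11/11 ≈ -67.235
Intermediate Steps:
q = √11/2 (q = √(5 + 6)/2 = √11/2 ≈ 1.6583)
D(X, C) = -5 (D(X, C) = -2 - 3 = -5)
z(O, k) = -⅗ + 4/O (z(O, k) = 3/(-5) + 4/O = 3*(-⅕) + 4/O = -⅗ + 4/O)
-6*z(q/6, 2) + 4² = -6*(-⅗ + 4/(((√11/2)/6))) + 4² = -6*(-⅗ + 4/(((√11/2)*(⅙)))) + 16 = -6*(-⅗ + 4/((√11/12))) + 16 = -6*(-⅗ + 4*(12*√11/11)) + 16 = -6*(-⅗ + 48*√11/11) + 16 = (18/5 - 288*√11/11) + 16 = 98/5 - 288*√11/11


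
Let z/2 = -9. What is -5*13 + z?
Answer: -83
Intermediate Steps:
z = -18 (z = 2*(-9) = -18)
-5*13 + z = -5*13 - 18 = -65 - 18 = -83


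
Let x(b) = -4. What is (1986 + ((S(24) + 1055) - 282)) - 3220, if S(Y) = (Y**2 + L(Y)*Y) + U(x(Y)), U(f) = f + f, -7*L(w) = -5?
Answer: 869/7 ≈ 124.14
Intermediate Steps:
L(w) = 5/7 (L(w) = -1/7*(-5) = 5/7)
U(f) = 2*f
S(Y) = -8 + Y**2 + 5*Y/7 (S(Y) = (Y**2 + 5*Y/7) + 2*(-4) = (Y**2 + 5*Y/7) - 8 = -8 + Y**2 + 5*Y/7)
(1986 + ((S(24) + 1055) - 282)) - 3220 = (1986 + (((-8 + 24**2 + (5/7)*24) + 1055) - 282)) - 3220 = (1986 + (((-8 + 576 + 120/7) + 1055) - 282)) - 3220 = (1986 + ((4096/7 + 1055) - 282)) - 3220 = (1986 + (11481/7 - 282)) - 3220 = (1986 + 9507/7) - 3220 = 23409/7 - 3220 = 869/7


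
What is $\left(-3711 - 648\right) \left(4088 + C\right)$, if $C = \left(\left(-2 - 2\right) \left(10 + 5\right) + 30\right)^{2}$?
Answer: $-21742692$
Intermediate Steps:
$C = 900$ ($C = \left(\left(-2 - 2\right) 15 + 30\right)^{2} = \left(\left(-4\right) 15 + 30\right)^{2} = \left(-60 + 30\right)^{2} = \left(-30\right)^{2} = 900$)
$\left(-3711 - 648\right) \left(4088 + C\right) = \left(-3711 - 648\right) \left(4088 + 900\right) = \left(-3711 - 648\right) 4988 = \left(-4359\right) 4988 = -21742692$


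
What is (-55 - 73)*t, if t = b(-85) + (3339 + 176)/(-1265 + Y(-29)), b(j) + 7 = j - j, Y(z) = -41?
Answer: 810048/653 ≈ 1240.5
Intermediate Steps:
b(j) = -7 (b(j) = -7 + (j - j) = -7 + 0 = -7)
t = -12657/1306 (t = -7 + (3339 + 176)/(-1265 - 41) = -7 + 3515/(-1306) = -7 + 3515*(-1/1306) = -7 - 3515/1306 = -12657/1306 ≈ -9.6914)
(-55 - 73)*t = (-55 - 73)*(-12657/1306) = -128*(-12657/1306) = 810048/653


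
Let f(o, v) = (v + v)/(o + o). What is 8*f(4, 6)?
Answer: 12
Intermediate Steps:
f(o, v) = v/o (f(o, v) = (2*v)/((2*o)) = (2*v)*(1/(2*o)) = v/o)
8*f(4, 6) = 8*(6/4) = 8*(6*(1/4)) = 8*(3/2) = 12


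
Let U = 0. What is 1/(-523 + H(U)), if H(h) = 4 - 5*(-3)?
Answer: -1/504 ≈ -0.0019841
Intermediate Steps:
H(h) = 19 (H(h) = 4 + 15 = 19)
1/(-523 + H(U)) = 1/(-523 + 19) = 1/(-504) = -1/504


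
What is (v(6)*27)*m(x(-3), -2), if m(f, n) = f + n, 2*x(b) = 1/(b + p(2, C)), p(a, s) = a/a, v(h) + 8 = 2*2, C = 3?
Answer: 243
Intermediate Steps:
v(h) = -4 (v(h) = -8 + 2*2 = -8 + 4 = -4)
p(a, s) = 1
x(b) = 1/(2*(1 + b)) (x(b) = 1/(2*(b + 1)) = 1/(2*(1 + b)))
(v(6)*27)*m(x(-3), -2) = (-4*27)*(1/(2*(1 - 3)) - 2) = -108*((1/2)/(-2) - 2) = -108*((1/2)*(-1/2) - 2) = -108*(-1/4 - 2) = -108*(-9/4) = 243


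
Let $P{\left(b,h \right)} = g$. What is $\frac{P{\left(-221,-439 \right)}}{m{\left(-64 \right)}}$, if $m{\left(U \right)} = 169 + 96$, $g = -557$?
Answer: $- \frac{557}{265} \approx -2.1019$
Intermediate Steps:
$P{\left(b,h \right)} = -557$
$m{\left(U \right)} = 265$
$\frac{P{\left(-221,-439 \right)}}{m{\left(-64 \right)}} = - \frac{557}{265}$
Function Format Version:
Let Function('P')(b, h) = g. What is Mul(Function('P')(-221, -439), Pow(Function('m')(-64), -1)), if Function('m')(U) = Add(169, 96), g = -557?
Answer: Rational(-557, 265) ≈ -2.1019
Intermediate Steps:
Function('P')(b, h) = -557
Function('m')(U) = 265
Mul(Function('P')(-221, -439), Pow(Function('m')(-64), -1)) = Mul(-557, Pow(265, -1)) = Mul(-557, Rational(1, 265)) = Rational(-557, 265)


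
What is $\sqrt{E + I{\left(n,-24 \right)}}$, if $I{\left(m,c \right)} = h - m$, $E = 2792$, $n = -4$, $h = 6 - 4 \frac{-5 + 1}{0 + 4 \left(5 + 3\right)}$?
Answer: $\frac{\sqrt{11210}}{2} \approx 52.939$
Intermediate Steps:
$h = \frac{13}{2}$ ($h = 6 - 4 \left(- \frac{4}{0 + 4 \cdot 8}\right) = 6 - 4 \left(- \frac{4}{0 + 32}\right) = 6 - 4 \left(- \frac{4}{32}\right) = 6 - 4 \left(\left(-4\right) \frac{1}{32}\right) = 6 - - \frac{1}{2} = 6 + \frac{1}{2} = \frac{13}{2} \approx 6.5$)
$I{\left(m,c \right)} = \frac{13}{2} - m$
$\sqrt{E + I{\left(n,-24 \right)}} = \sqrt{2792 + \left(\frac{13}{2} - -4\right)} = \sqrt{2792 + \left(\frac{13}{2} + 4\right)} = \sqrt{2792 + \frac{21}{2}} = \sqrt{\frac{5605}{2}} = \frac{\sqrt{11210}}{2}$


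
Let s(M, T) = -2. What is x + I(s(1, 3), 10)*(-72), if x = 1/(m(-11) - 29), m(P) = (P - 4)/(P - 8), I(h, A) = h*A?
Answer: 771821/536 ≈ 1440.0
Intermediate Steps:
I(h, A) = A*h
m(P) = (-4 + P)/(-8 + P)
x = -19/536 (x = 1/((-4 - 11)/(-8 - 11) - 29) = 1/(-15/(-19) - 29) = 1/(-1/19*(-15) - 29) = 1/(15/19 - 29) = 1/(-536/19) = -19/536 ≈ -0.035448)
x + I(s(1, 3), 10)*(-72) = -19/536 + (10*(-2))*(-72) = -19/536 - 20*(-72) = -19/536 + 1440 = 771821/536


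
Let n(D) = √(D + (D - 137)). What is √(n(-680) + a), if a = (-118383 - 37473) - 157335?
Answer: √(-313191 + I*√1497) ≈ 0.035 + 559.63*I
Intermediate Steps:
n(D) = √(-137 + 2*D) (n(D) = √(D + (-137 + D)) = √(-137 + 2*D))
a = -313191 (a = -155856 - 157335 = -313191)
√(n(-680) + a) = √(√(-137 + 2*(-680)) - 313191) = √(√(-137 - 1360) - 313191) = √(√(-1497) - 313191) = √(I*√1497 - 313191) = √(-313191 + I*√1497)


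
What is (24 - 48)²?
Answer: 576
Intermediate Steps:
(24 - 48)² = (-24)² = 576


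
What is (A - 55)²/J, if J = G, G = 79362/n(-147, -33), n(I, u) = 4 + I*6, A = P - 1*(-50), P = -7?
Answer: -7024/4409 ≈ -1.5931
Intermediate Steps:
A = 43 (A = -7 - 1*(-50) = -7 + 50 = 43)
n(I, u) = 4 + 6*I
G = -39681/439 (G = 79362/(4 + 6*(-147)) = 79362/(4 - 882) = 79362/(-878) = 79362*(-1/878) = -39681/439 ≈ -90.390)
J = -39681/439 ≈ -90.390
(A - 55)²/J = (43 - 55)²/(-39681/439) = (-12)²*(-439/39681) = 144*(-439/39681) = -7024/4409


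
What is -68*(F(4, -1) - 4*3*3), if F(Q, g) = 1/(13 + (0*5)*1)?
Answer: 31756/13 ≈ 2442.8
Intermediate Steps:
F(Q, g) = 1/13 (F(Q, g) = 1/(13 + 0*1) = 1/(13 + 0) = 1/13)
-68*(F(4, -1) - 4*3*3) = -68*(1/13 - 4*3*3) = -68*(1/13 - 12*3) = -68*(1/13 - 36) = -68*(-467/13) = 31756/13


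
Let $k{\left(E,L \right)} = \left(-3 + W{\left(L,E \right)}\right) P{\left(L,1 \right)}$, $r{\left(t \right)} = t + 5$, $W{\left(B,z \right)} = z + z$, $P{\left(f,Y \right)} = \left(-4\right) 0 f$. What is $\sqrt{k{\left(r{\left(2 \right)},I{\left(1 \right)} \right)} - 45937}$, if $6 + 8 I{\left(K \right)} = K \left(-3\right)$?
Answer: $i \sqrt{45937} \approx 214.33 i$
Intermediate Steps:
$I{\left(K \right)} = - \frac{3}{4} - \frac{3 K}{8}$ ($I{\left(K \right)} = - \frac{3}{4} + \frac{K \left(-3\right)}{8} = - \frac{3}{4} + \frac{\left(-3\right) K}{8} = - \frac{3}{4} - \frac{3 K}{8}$)
$P{\left(f,Y \right)} = 0$ ($P{\left(f,Y \right)} = 0 f = 0$)
$W{\left(B,z \right)} = 2 z$
$r{\left(t \right)} = 5 + t$
$k{\left(E,L \right)} = 0$ ($k{\left(E,L \right)} = \left(-3 + 2 E\right) 0 = 0$)
$\sqrt{k{\left(r{\left(2 \right)},I{\left(1 \right)} \right)} - 45937} = \sqrt{0 - 45937} = \sqrt{-45937} = i \sqrt{45937}$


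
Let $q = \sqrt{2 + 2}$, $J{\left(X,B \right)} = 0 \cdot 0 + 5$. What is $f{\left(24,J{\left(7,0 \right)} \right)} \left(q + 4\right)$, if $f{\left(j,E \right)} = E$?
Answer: $30$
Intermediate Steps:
$J{\left(X,B \right)} = 5$ ($J{\left(X,B \right)} = 0 + 5 = 5$)
$q = 2$ ($q = \sqrt{4} = 2$)
$f{\left(24,J{\left(7,0 \right)} \right)} \left(q + 4\right) = 5 \left(2 + 4\right) = 5 \cdot 6 = 30$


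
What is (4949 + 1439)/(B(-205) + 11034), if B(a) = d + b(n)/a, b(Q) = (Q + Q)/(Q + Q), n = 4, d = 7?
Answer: 327385/565851 ≈ 0.57857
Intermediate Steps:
b(Q) = 1 (b(Q) = (2*Q)/((2*Q)) = (2*Q)*(1/(2*Q)) = 1)
B(a) = 7 + 1/a
(4949 + 1439)/(B(-205) + 11034) = (4949 + 1439)/((7 + 1/(-205)) + 11034) = 6388/((7 - 1/205) + 11034) = 6388/(1434/205 + 11034) = 6388/(2263404/205) = 6388*(205/2263404) = 327385/565851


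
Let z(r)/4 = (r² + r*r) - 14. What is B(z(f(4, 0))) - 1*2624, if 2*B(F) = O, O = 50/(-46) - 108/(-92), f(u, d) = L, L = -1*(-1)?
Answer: -60351/23 ≈ -2624.0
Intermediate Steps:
L = 1
f(u, d) = 1
z(r) = -56 + 8*r² (z(r) = 4*((r² + r*r) - 14) = 4*((r² + r²) - 14) = 4*(2*r² - 14) = 4*(-14 + 2*r²) = -56 + 8*r²)
O = 2/23 (O = 50*(-1/46) - 108*(-1/92) = -25/23 + 27/23 = 2/23 ≈ 0.086957)
B(F) = 1/23 (B(F) = (½)*(2/23) = 1/23)
B(z(f(4, 0))) - 1*2624 = 1/23 - 1*2624 = 1/23 - 2624 = -60351/23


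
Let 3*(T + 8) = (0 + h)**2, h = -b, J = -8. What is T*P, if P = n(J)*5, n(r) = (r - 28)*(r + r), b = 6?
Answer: 11520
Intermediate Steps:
h = -6 (h = -1*6 = -6)
n(r) = 2*r*(-28 + r) (n(r) = (-28 + r)*(2*r) = 2*r*(-28 + r))
T = 4 (T = -8 + (0 - 6)**2/3 = -8 + (1/3)*(-6)**2 = -8 + (1/3)*36 = -8 + 12 = 4)
P = 2880 (P = (2*(-8)*(-28 - 8))*5 = (2*(-8)*(-36))*5 = 576*5 = 2880)
T*P = 4*2880 = 11520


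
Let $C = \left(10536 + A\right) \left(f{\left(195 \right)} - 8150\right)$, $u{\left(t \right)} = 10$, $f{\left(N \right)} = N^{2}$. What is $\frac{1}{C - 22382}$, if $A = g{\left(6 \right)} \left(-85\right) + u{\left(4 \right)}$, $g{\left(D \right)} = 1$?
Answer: $\frac{1}{312499993} \approx 3.2 \cdot 10^{-9}$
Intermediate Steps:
$A = -75$ ($A = 1 \left(-85\right) + 10 = -85 + 10 = -75$)
$C = 312522375$ ($C = \left(10536 - 75\right) \left(195^{2} - 8150\right) = 10461 \left(38025 - 8150\right) = 10461 \cdot 29875 = 312522375$)
$\frac{1}{C - 22382} = \frac{1}{312522375 - 22382} = \frac{1}{312499993}$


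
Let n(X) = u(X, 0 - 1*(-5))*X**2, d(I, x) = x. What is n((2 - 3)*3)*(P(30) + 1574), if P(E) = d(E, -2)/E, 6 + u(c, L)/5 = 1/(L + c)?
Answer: -779097/2 ≈ -3.8955e+5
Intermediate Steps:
u(c, L) = -30 + 5/(L + c)
P(E) = -2/E
n(X) = 5*X**2*(-29 - 6*X)/(5 + X) (n(X) = (5*(1 - 6*(0 - 1*(-5)) - 6*X)/((0 - 1*(-5)) + X))*X**2 = (5*(1 - 6*(0 + 5) - 6*X)/((0 + 5) + X))*X**2 = (5*(1 - 6*5 - 6*X)/(5 + X))*X**2 = (5*(1 - 30 - 6*X)/(5 + X))*X**2 = (5*(-29 - 6*X)/(5 + X))*X**2 = 5*X**2*(-29 - 6*X)/(5 + X))
n((2 - 3)*3)*(P(30) + 1574) = (((2 - 3)*3)**2*(-145 - 30*(2 - 3)*3)/(5 + (2 - 3)*3))*(-2/30 + 1574) = ((-1*3)**2*(-145 - (-30)*3)/(5 - 1*3))*(-2*1/30 + 1574) = ((-3)**2*(-145 - 30*(-3))/(5 - 3))*(-1/15 + 1574) = (9*(-145 + 90)/2)*(23609/15) = (9*(1/2)*(-55))*(23609/15) = -495/2*23609/15 = -779097/2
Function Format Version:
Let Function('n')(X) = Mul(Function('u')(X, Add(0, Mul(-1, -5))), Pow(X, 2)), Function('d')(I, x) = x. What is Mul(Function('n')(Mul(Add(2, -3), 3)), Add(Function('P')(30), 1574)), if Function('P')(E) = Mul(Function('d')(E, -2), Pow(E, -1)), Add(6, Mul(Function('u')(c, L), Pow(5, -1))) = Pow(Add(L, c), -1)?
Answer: Rational(-779097, 2) ≈ -3.8955e+5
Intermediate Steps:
Function('u')(c, L) = Add(-30, Mul(5, Pow(Add(L, c), -1)))
Function('P')(E) = Mul(-2, Pow(E, -1))
Function('n')(X) = Mul(5, Pow(X, 2), Pow(Add(5, X), -1), Add(-29, Mul(-6, X))) (Function('n')(X) = Mul(Mul(5, Pow(Add(Add(0, Mul(-1, -5)), X), -1), Add(1, Mul(-6, Add(0, Mul(-1, -5))), Mul(-6, X))), Pow(X, 2)) = Mul(Mul(5, Pow(Add(Add(0, 5), X), -1), Add(1, Mul(-6, Add(0, 5)), Mul(-6, X))), Pow(X, 2)) = Mul(Mul(5, Pow(Add(5, X), -1), Add(1, Mul(-6, 5), Mul(-6, X))), Pow(X, 2)) = Mul(Mul(5, Pow(Add(5, X), -1), Add(1, -30, Mul(-6, X))), Pow(X, 2)) = Mul(Mul(5, Pow(Add(5, X), -1), Add(-29, Mul(-6, X))), Pow(X, 2)) = Mul(5, Pow(X, 2), Pow(Add(5, X), -1), Add(-29, Mul(-6, X))))
Mul(Function('n')(Mul(Add(2, -3), 3)), Add(Function('P')(30), 1574)) = Mul(Mul(Pow(Mul(Add(2, -3), 3), 2), Pow(Add(5, Mul(Add(2, -3), 3)), -1), Add(-145, Mul(-30, Mul(Add(2, -3), 3)))), Add(Mul(-2, Pow(30, -1)), 1574)) = Mul(Mul(Pow(Mul(-1, 3), 2), Pow(Add(5, Mul(-1, 3)), -1), Add(-145, Mul(-30, Mul(-1, 3)))), Add(Mul(-2, Rational(1, 30)), 1574)) = Mul(Mul(Pow(-3, 2), Pow(Add(5, -3), -1), Add(-145, Mul(-30, -3))), Add(Rational(-1, 15), 1574)) = Mul(Mul(9, Pow(2, -1), Add(-145, 90)), Rational(23609, 15)) = Mul(Mul(9, Rational(1, 2), -55), Rational(23609, 15)) = Mul(Rational(-495, 2), Rational(23609, 15)) = Rational(-779097, 2)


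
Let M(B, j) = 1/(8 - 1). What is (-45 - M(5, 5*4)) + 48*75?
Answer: 24884/7 ≈ 3554.9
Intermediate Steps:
M(B, j) = 1/7
(-45 - M(5, 5*4)) + 48*75 = (-45 - 1*1/7) + 48*75 = (-45 - 1/7) + 3600 = -316/7 + 3600 = 24884/7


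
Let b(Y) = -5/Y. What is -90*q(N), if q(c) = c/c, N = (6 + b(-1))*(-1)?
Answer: -90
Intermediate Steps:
N = -11 (N = (6 - 5/(-1))*(-1) = (6 - 5*(-1))*(-1) = (6 + 5)*(-1) = 11*(-1) = -11)
q(c) = 1
-90*q(N) = -90*1 = -90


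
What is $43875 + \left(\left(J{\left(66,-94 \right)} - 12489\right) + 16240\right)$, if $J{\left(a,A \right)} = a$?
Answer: $47692$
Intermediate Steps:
$43875 + \left(\left(J{\left(66,-94 \right)} - 12489\right) + 16240\right) = 43875 + \left(\left(66 - 12489\right) + 16240\right) = 43875 + \left(-12423 + 16240\right) = 43875 + 3817 = 47692$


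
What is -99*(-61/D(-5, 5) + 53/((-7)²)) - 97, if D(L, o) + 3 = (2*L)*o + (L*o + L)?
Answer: -1125911/4067 ≈ -276.84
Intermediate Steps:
D(L, o) = -3 + L + 3*L*o (D(L, o) = -3 + ((2*L)*o + (L*o + L)) = -3 + (2*L*o + (L + L*o)) = -3 + (L + 3*L*o) = -3 + L + 3*L*o)
-99*(-61/D(-5, 5) + 53/((-7)²)) - 97 = -99*(-61/(-3 - 5 + 3*(-5)*5) + 53/((-7)²)) - 97 = -99*(-61/(-3 - 5 - 75) + 53/49) - 97 = -99*(-61/(-83) + 53*(1/49)) - 97 = -99*(-61*(-1/83) + 53/49) - 97 = -99*(61/83 + 53/49) - 97 = -99*7388/4067 - 97 = -731412/4067 - 97 = -1125911/4067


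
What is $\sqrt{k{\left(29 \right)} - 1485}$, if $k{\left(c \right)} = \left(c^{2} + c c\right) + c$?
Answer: $\sqrt{226} \approx 15.033$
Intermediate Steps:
$k{\left(c \right)} = c + 2 c^{2}$ ($k{\left(c \right)} = \left(c^{2} + c^{2}\right) + c = 2 c^{2} + c = c + 2 c^{2}$)
$\sqrt{k{\left(29 \right)} - 1485} = \sqrt{29 \left(1 + 2 \cdot 29\right) - 1485} = \sqrt{29 \left(1 + 58\right) - 1485} = \sqrt{29 \cdot 59 - 1485} = \sqrt{1711 - 1485} = \sqrt{226}$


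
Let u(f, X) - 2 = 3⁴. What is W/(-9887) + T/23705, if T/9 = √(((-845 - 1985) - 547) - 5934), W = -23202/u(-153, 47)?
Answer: 23202/820621 + 9*I*√9311/23705 ≈ 0.028274 + 0.036635*I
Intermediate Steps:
u(f, X) = 83 (u(f, X) = 2 + 3⁴ = 2 + 81 = 83)
W = -23202/83 ≈ -279.54
T = 9*I*√9311 (T = 9*√(((-845 - 1985) - 547) - 5934) = 9*√((-2830 - 547) - 5934) = 9*√(-3377 - 5934) = 9*√(-9311) = 9*(I*√9311) = 9*I*√9311 ≈ 868.44*I)
W/(-9887) + T/23705 = -23202/83/(-9887) + (9*I*√9311)/23705 = -23202/83*(-1/9887) + (9*I*√9311)*(1/23705) = 23202/820621 + 9*I*√9311/23705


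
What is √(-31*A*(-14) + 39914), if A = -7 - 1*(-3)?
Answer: 3*√4242 ≈ 195.39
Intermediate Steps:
A = -4 (A = -7 + 3 = -4)
√(-31*A*(-14) + 39914) = √(-31*(-4)*(-14) + 39914) = √(124*(-14) + 39914) = √(-1736 + 39914) = √38178 = 3*√4242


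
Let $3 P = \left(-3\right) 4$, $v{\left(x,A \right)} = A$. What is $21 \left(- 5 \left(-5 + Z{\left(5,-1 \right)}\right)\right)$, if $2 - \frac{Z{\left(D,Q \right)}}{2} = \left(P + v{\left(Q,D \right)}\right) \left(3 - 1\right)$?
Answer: $525$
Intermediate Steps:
$P = -4$ ($P = \frac{\left(-3\right) 4}{3} = \frac{1}{3} \left(-12\right) = -4$)
$Z{\left(D,Q \right)} = 20 - 4 D$ ($Z{\left(D,Q \right)} = 4 - 2 \left(-4 + D\right) \left(3 - 1\right) = 4 - 2 \left(-4 + D\right) 2 = 4 - 2 \left(-8 + 2 D\right) = 4 - \left(-16 + 4 D\right) = 20 - 4 D$)
$21 \left(- 5 \left(-5 + Z{\left(5,-1 \right)}\right)\right) = 21 \left(- 5 \left(-5 + \left(20 - 20\right)\right)\right) = 21 \left(- 5 \left(-5 + 0\right)\right) = 21 \left(\left(-5\right) \left(-5\right)\right) = 21 \cdot 25 = 525$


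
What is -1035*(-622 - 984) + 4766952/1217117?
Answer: 2023108815522/1217117 ≈ 1.6622e+6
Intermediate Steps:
-1035*(-622 - 984) + 4766952/1217117 = -1035*(-1606) + 4766952*(1/1217117) = 1662210 + 4766952/1217117 = 2023108815522/1217117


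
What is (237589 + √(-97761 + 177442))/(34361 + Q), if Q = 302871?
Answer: 237589/337232 + √79681/337232 ≈ 0.70536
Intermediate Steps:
(237589 + √(-97761 + 177442))/(34361 + Q) = (237589 + √(-97761 + 177442))/(34361 + 302871) = (237589 + √79681)/337232 = (237589 + √79681)*(1/337232) = 237589/337232 + √79681/337232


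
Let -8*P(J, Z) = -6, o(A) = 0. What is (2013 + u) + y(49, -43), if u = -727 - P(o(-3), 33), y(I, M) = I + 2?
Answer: 5345/4 ≈ 1336.3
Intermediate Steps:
y(I, M) = 2 + I
P(J, Z) = ¾ (P(J, Z) = -⅛*(-6) = ¾)
u = -2911/4 (u = -727 - 1*¾ = -727 - ¾ = -2911/4 ≈ -727.75)
(2013 + u) + y(49, -43) = (2013 - 2911/4) + (2 + 49) = 5141/4 + 51 = 5345/4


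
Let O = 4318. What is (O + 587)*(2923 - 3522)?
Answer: -2938095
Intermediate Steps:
(O + 587)*(2923 - 3522) = (4318 + 587)*(2923 - 3522) = 4905*(-599) = -2938095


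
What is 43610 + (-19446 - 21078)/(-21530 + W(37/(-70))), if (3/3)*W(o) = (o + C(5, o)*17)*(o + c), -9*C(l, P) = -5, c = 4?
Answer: 4594308888610/105345341 ≈ 43612.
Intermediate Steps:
C(l, P) = 5/9 (C(l, P) = -1/9*(-5) = 5/9)
W(o) = (4 + o)*(85/9 + o) (W(o) = (o + (5/9)*17)*(o + 4) = (o + 85/9)*(4 + o) = (85/9 + o)*(4 + o) = (4 + o)*(85/9 + o))
43610 + (-19446 - 21078)/(-21530 + W(37/(-70))) = 43610 + (-19446 - 21078)/(-21530 + (340/9 + (37/(-70))**2 + 121*(37/(-70))/9)) = 43610 - 40524/(-21530 + (340/9 + (37*(-1/70))**2 + 121*(37*(-1/70))/9)) = 43610 - 40524/(-21530 + (340/9 + (-37/70)**2 + (121/9)*(-37/70))) = 43610 - 40524/(-21530 + (340/9 + 1369/4900 - 4477/630)) = 43610 - 40524/(-21530 + 151659/4900) = 43610 - 40524/(-105345341/4900) = 43610 - 40524*(-4900/105345341) = 43610 + 198567600/105345341 = 4594308888610/105345341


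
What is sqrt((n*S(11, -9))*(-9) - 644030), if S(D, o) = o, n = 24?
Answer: I*sqrt(642086) ≈ 801.3*I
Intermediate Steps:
sqrt((n*S(11, -9))*(-9) - 644030) = sqrt((24*(-9))*(-9) - 644030) = sqrt(-216*(-9) - 644030) = sqrt(1944 - 644030) = sqrt(-642086) = I*sqrt(642086)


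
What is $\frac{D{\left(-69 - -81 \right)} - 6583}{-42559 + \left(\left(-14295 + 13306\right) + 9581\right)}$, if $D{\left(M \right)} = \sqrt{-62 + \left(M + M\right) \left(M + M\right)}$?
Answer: $\frac{6583}{33967} - \frac{\sqrt{514}}{33967} \approx 0.19314$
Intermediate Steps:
$D{\left(M \right)} = \sqrt{-62 + 4 M^{2}}$ ($D{\left(M \right)} = \sqrt{-62 + 2 M 2 M} = \sqrt{-62 + 4 M^{2}}$)
$\frac{D{\left(-69 - -81 \right)} - 6583}{-42559 + \left(\left(-14295 + 13306\right) + 9581\right)} = \frac{\sqrt{-62 + 4 \left(-69 - -81\right)^{2}} - 6583}{-42559 + \left(\left(-14295 + 13306\right) + 9581\right)} = \frac{\sqrt{-62 + 4 \left(-69 + 81\right)^{2}} - 6583}{-42559 + \left(-989 + 9581\right)} = \frac{\sqrt{-62 + 4 \cdot 12^{2}} - 6583}{-42559 + 8592} = \frac{\sqrt{-62 + 4 \cdot 144} - 6583}{-33967} = \left(\sqrt{-62 + 576} - 6583\right) \left(- \frac{1}{33967}\right) = \left(\sqrt{514} - 6583\right) \left(- \frac{1}{33967}\right) = \left(-6583 + \sqrt{514}\right) \left(- \frac{1}{33967}\right) = \frac{6583}{33967} - \frac{\sqrt{514}}{33967}$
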